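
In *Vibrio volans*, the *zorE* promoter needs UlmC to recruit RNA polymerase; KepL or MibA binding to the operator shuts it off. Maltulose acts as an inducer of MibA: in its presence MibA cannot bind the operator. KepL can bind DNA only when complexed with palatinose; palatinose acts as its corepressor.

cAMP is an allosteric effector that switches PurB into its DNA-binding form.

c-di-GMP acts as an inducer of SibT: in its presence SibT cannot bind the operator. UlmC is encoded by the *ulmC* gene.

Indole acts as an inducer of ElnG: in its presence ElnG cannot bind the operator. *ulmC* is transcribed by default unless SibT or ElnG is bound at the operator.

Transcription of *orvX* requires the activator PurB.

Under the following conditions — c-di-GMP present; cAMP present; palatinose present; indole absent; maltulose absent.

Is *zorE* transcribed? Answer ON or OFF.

Palatinose is present, so KepL is active.
c-di-GMP is present, so SibT is inactive.
Indole is absent, so ElnG is active.
With repressor ElnG bound, *ulmC* is not transcribed.
So UlmC is not produced.
Maltulose is absent, so MibA is active.
With repressor KepL bound, *zorE* is not transcribed.

OFF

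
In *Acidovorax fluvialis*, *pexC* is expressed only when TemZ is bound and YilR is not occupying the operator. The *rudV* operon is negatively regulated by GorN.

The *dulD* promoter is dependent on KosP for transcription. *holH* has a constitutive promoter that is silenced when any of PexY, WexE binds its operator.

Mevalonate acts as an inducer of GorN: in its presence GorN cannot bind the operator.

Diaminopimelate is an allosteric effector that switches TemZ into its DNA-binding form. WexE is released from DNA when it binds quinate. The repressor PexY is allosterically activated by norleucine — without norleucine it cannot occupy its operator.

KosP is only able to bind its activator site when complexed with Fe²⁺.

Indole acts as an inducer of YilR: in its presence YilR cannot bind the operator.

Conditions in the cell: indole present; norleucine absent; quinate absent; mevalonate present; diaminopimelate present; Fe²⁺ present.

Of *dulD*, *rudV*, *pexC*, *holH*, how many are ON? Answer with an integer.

Fe²⁺ is present, so KosP is active.
No repressor is bound and KosP is active, so *dulD* is transcribed.
→ *dulD* is ON.
Mevalonate is present, so GorN is inactive.
With no repressor bound, *rudV* is transcribed.
→ *rudV* is ON.
Diaminopimelate is present, so TemZ is active.
Indole is present, so YilR is inactive.
No repressor is bound and TemZ is active, so *pexC* is transcribed.
→ *pexC* is ON.
Norleucine is absent, so PexY is inactive.
Quinate is absent, so WexE is active.
With repressor WexE bound, *holH* is not transcribed.
→ *holH* is OFF.
3 of the 4 genes are transcribed.

3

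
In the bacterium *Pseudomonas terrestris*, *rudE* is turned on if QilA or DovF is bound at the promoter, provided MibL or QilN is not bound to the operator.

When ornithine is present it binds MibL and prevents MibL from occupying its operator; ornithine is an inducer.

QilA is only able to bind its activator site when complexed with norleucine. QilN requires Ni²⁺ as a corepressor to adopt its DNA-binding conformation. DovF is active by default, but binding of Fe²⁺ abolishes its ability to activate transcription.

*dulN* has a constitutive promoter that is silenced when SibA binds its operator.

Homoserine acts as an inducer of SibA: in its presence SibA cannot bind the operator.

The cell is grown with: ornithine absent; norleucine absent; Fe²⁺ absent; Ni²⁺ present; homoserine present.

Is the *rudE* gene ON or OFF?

OFF

Norleucine is absent, so QilA is inactive.
Ornithine is absent, so MibL is active.
Fe²⁺ is absent, so DovF is active.
Ni²⁺ is present, so QilN is active.
With repressor MibL bound, *rudE* is not transcribed.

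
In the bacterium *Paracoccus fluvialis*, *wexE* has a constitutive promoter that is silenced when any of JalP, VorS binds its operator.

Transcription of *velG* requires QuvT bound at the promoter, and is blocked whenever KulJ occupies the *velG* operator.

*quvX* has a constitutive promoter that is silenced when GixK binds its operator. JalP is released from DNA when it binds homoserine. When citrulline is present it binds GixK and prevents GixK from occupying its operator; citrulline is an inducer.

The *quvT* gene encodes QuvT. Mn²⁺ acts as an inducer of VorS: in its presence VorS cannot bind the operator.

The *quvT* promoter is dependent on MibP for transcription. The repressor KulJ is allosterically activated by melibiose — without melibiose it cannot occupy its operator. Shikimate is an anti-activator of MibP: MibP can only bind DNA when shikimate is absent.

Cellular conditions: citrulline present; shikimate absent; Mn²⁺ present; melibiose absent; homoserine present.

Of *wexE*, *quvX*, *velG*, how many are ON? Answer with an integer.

3

Homoserine is present, so JalP is inactive.
Mn²⁺ is present, so VorS is inactive.
With no repressor bound, *wexE* is transcribed.
→ *wexE* is ON.
Citrulline is present, so GixK is inactive.
With no repressor bound, *quvX* is transcribed.
→ *quvX* is ON.
Shikimate is absent, so MibP is active.
No repressor is bound and MibP is active, so *quvT* is transcribed.
So QuvT is produced and active.
Melibiose is absent, so KulJ is inactive.
No repressor is bound and QuvT is active, so *velG* is transcribed.
→ *velG* is ON.
3 of the 3 genes are transcribed.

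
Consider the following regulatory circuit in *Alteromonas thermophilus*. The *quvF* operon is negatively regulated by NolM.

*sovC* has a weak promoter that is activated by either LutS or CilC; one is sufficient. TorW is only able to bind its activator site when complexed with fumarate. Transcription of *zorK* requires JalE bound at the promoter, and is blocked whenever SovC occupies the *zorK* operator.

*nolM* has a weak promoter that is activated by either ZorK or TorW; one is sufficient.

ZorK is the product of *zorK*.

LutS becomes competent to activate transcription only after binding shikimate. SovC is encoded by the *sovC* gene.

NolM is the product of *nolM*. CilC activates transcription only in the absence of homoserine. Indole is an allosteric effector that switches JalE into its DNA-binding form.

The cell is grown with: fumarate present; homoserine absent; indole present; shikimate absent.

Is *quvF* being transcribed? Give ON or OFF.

OFF

Shikimate is absent, so LutS is inactive.
Homoserine is absent, so CilC is active.
Activator CilC is present, so *sovC* is transcribed.
So SovC is produced and active.
Indole is present, so JalE is active.
With repressor SovC bound, *zorK* is not transcribed.
So ZorK is not produced.
Fumarate is present, so TorW is active.
Activator TorW is present, so *nolM* is transcribed.
So NolM is produced and active.
With repressor NolM bound, *quvF* is not transcribed.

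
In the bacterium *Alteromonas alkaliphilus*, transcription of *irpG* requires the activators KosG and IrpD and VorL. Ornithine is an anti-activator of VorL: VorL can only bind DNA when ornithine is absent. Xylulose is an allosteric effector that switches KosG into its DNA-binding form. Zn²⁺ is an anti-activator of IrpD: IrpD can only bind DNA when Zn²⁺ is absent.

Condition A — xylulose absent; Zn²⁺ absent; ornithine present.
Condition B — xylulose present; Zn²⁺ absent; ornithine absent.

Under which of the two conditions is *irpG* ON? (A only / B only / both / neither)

Condition A:
Xylulose is absent, so KosG is inactive.
Zn²⁺ is absent, so IrpD is active.
Ornithine is present, so VorL is inactive.
Required activator KosG is absent, so *irpG* is not transcribed.
→ *irpG* is OFF in A.
Condition B:
Xylulose is present, so KosG is active.
Zn²⁺ is absent, so IrpD is active.
Ornithine is absent, so VorL is active.
No repressor is bound and KosG and IrpD and VorL are active, so *irpG* is transcribed.
→ *irpG* is ON in B.

B only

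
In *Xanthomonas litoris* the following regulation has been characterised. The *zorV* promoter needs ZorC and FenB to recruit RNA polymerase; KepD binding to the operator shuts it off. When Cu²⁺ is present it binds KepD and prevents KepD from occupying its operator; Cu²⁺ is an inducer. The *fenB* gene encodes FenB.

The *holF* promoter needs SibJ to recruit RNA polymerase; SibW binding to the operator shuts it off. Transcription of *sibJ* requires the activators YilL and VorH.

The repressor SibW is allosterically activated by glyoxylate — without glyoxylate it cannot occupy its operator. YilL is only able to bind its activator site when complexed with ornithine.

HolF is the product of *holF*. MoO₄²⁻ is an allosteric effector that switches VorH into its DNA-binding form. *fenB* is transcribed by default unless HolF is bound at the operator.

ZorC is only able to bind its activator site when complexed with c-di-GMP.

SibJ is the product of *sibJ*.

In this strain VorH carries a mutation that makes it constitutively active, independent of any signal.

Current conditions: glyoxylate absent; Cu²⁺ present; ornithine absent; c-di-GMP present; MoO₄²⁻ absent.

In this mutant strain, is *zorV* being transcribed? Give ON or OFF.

ON

c-di-GMP is present, so ZorC is active.
Glyoxylate is absent, so SibW is inactive.
Ornithine is absent, so YilL is inactive.
VorH is constitutively active in this strain.
Required activator YilL is absent, so *sibJ* is not transcribed.
So SibJ is not produced.
Required activator SibJ is absent, so *holF* is not transcribed.
So HolF is not produced.
With no repressor bound, *fenB* is transcribed.
So FenB is produced and active.
Cu²⁺ is present, so KepD is inactive.
No repressor is bound and ZorC and FenB are active, so *zorV* is transcribed.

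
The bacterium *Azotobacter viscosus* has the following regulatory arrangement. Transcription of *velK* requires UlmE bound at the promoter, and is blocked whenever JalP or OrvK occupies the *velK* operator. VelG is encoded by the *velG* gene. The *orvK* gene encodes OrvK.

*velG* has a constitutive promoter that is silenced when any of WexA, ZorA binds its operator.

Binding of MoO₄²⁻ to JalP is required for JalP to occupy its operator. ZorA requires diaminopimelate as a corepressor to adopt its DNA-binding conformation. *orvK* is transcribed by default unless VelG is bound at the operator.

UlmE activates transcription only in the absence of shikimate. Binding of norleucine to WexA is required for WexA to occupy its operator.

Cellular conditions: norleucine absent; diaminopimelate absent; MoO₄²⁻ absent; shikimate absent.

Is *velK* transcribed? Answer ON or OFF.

Shikimate is absent, so UlmE is active.
MoO₄²⁻ is absent, so JalP is inactive.
Norleucine is absent, so WexA is inactive.
Diaminopimelate is absent, so ZorA is inactive.
With no repressor bound, *velG* is transcribed.
So VelG is produced and active.
With repressor VelG bound, *orvK* is not transcribed.
So OrvK is not produced.
No repressor is bound and UlmE is active, so *velK* is transcribed.

ON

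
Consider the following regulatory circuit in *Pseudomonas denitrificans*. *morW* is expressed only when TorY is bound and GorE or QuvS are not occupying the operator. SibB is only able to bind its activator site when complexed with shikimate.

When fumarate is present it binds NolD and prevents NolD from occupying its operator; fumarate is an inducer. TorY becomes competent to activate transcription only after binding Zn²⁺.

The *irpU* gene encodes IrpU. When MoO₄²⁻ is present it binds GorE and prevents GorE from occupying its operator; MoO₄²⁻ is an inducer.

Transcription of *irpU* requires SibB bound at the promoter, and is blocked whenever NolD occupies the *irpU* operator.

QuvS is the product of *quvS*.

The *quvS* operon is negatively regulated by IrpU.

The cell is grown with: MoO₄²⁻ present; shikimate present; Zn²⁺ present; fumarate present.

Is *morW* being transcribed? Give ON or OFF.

MoO₄²⁻ is present, so GorE is inactive.
Zn²⁺ is present, so TorY is active.
Fumarate is present, so NolD is inactive.
Shikimate is present, so SibB is active.
No repressor is bound and SibB is active, so *irpU* is transcribed.
So IrpU is produced and active.
With repressor IrpU bound, *quvS* is not transcribed.
So QuvS is not produced.
No repressor is bound and TorY is active, so *morW* is transcribed.

ON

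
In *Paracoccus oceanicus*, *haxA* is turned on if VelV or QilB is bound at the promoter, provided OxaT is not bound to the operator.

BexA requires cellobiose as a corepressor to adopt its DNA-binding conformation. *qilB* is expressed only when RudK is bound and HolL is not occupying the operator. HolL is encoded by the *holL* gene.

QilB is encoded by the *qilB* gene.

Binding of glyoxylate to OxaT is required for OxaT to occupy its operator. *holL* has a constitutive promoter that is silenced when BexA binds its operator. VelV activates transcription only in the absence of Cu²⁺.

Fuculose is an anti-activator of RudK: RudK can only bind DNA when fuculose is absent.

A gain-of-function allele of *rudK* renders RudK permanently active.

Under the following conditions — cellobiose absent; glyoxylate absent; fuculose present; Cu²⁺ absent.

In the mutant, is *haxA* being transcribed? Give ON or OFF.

ON

Cu²⁺ is absent, so VelV is active.
RudK is constitutively active in this strain.
Cellobiose is absent, so BexA is inactive.
With no repressor bound, *holL* is transcribed.
So HolL is produced and active.
With repressor HolL bound, *qilB* is not transcribed.
So QilB is not produced.
Glyoxylate is absent, so OxaT is inactive.
Activator VelV is present, so *haxA* is transcribed.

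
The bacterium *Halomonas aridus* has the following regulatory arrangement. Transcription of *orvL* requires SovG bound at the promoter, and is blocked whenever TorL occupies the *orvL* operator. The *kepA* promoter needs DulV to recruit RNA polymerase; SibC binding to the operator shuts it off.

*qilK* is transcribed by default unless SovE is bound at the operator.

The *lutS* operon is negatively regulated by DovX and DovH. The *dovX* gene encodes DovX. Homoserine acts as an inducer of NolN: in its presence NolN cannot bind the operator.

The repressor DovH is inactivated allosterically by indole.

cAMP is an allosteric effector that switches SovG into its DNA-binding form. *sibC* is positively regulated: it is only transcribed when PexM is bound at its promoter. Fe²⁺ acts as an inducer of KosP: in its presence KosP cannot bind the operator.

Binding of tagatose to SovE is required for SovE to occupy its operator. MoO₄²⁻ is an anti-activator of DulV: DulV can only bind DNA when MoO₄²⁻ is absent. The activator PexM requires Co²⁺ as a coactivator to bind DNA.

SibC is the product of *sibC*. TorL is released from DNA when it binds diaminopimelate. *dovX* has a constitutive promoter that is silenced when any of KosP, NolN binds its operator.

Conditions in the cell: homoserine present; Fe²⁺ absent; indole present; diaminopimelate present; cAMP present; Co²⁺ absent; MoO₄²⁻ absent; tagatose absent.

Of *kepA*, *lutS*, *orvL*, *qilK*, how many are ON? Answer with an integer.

4

MoO₄²⁻ is absent, so DulV is active.
Co²⁺ is absent, so PexM is inactive.
Required activator PexM is absent, so *sibC* is not transcribed.
So SibC is not produced.
No repressor is bound and DulV is active, so *kepA* is transcribed.
→ *kepA* is ON.
Fe²⁺ is absent, so KosP is active.
Homoserine is present, so NolN is inactive.
With repressor KosP bound, *dovX* is not transcribed.
So DovX is not produced.
Indole is present, so DovH is inactive.
With no repressor bound, *lutS* is transcribed.
→ *lutS* is ON.
Diaminopimelate is present, so TorL is inactive.
cAMP is present, so SovG is active.
No repressor is bound and SovG is active, so *orvL* is transcribed.
→ *orvL* is ON.
Tagatose is absent, so SovE is inactive.
With no repressor bound, *qilK* is transcribed.
→ *qilK* is ON.
4 of the 4 genes are transcribed.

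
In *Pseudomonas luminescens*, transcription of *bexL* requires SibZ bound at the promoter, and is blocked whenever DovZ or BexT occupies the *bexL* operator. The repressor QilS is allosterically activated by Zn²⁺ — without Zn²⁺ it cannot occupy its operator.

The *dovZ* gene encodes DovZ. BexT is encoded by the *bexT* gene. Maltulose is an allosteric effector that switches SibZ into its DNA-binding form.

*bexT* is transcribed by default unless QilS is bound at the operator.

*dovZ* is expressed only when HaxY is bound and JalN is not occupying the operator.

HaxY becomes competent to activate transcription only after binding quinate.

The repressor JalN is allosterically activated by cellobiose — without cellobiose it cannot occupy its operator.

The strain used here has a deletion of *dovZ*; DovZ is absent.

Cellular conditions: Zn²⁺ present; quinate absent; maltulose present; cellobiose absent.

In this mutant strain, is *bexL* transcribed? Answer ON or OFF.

ON

DovZ is non-functional in this strain, so it has no effect.
Zn²⁺ is present, so QilS is active.
With repressor QilS bound, *bexT* is not transcribed.
So BexT is not produced.
Maltulose is present, so SibZ is active.
No repressor is bound and SibZ is active, so *bexL* is transcribed.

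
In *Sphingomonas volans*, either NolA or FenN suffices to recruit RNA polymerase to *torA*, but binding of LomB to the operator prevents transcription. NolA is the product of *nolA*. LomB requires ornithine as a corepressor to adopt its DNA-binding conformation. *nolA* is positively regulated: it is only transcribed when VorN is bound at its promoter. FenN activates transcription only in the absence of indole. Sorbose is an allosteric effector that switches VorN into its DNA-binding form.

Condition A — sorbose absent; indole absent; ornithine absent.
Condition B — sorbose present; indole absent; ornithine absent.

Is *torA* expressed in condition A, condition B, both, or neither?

Condition A:
Sorbose is absent, so VorN is inactive.
Required activator VorN is absent, so *nolA* is not transcribed.
So NolA is not produced.
Indole is absent, so FenN is active.
Ornithine is absent, so LomB is inactive.
Activator FenN is present, so *torA* is transcribed.
→ *torA* is ON in A.
Condition B:
Sorbose is present, so VorN is active.
No repressor is bound and VorN is active, so *nolA* is transcribed.
So NolA is produced and active.
Indole is absent, so FenN is active.
Ornithine is absent, so LomB is inactive.
Activator NolA is present, so *torA* is transcribed.
→ *torA* is ON in B.

both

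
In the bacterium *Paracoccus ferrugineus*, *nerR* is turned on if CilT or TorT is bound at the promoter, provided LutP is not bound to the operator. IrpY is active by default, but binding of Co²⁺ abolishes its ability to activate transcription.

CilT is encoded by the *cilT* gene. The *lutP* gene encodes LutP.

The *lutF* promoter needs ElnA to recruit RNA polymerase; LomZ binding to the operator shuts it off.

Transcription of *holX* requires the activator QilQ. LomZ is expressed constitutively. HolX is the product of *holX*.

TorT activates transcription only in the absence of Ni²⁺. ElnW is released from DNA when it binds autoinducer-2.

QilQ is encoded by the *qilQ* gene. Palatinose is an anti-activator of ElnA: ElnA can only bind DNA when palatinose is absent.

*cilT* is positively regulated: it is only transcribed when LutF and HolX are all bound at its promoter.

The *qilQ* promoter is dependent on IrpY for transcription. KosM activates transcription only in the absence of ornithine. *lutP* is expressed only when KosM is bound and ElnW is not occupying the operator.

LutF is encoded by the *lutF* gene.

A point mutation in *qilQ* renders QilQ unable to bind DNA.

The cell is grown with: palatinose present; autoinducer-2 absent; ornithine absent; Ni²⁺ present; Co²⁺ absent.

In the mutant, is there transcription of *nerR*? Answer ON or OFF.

OFF

LomZ is produced constitutively and is active.
Palatinose is present, so ElnA is inactive.
With repressor LomZ bound, *lutF* is not transcribed.
So LutF is not produced.
QilQ is non-functional in this strain, so it has no effect.
Required activator QilQ is absent, so *holX* is not transcribed.
So HolX is not produced.
Required activator LutF is absent, so *cilT* is not transcribed.
So CilT is not produced.
Ni²⁺ is present, so TorT is inactive.
Ornithine is absent, so KosM is active.
Autoinducer-2 is absent, so ElnW is active.
With repressor ElnW bound, *lutP* is not transcribed.
So LutP is not produced.
No activator is available at the *nerR* promoter, so *nerR* is not transcribed.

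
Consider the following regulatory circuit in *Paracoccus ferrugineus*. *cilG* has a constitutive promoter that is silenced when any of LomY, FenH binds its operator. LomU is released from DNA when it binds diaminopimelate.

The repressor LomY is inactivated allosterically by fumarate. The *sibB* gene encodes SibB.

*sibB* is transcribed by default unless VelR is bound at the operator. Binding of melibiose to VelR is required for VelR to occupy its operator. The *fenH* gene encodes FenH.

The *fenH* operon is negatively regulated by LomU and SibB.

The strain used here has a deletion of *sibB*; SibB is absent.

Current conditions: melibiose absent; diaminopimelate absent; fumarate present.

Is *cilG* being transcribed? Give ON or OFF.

ON

Fumarate is present, so LomY is inactive.
Diaminopimelate is absent, so LomU is active.
SibB is non-functional in this strain, so it has no effect.
With repressor LomU bound, *fenH* is not transcribed.
So FenH is not produced.
With no repressor bound, *cilG* is transcribed.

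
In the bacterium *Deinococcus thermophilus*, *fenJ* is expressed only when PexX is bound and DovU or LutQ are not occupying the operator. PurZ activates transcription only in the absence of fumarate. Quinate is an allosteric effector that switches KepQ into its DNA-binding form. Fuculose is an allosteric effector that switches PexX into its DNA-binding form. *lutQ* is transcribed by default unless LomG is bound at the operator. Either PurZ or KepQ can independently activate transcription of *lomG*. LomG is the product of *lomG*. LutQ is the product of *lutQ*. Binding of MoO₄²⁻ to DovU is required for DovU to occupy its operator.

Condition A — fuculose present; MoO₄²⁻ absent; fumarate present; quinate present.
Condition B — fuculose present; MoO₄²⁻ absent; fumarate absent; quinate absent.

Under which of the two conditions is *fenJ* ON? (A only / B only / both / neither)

both

Condition A:
Fuculose is present, so PexX is active.
MoO₄²⁻ is absent, so DovU is inactive.
Fumarate is present, so PurZ is inactive.
Quinate is present, so KepQ is active.
Activator KepQ is present, so *lomG* is transcribed.
So LomG is produced and active.
With repressor LomG bound, *lutQ* is not transcribed.
So LutQ is not produced.
No repressor is bound and PexX is active, so *fenJ* is transcribed.
→ *fenJ* is ON in A.
Condition B:
Fuculose is present, so PexX is active.
MoO₄²⁻ is absent, so DovU is inactive.
Fumarate is absent, so PurZ is active.
Quinate is absent, so KepQ is inactive.
Activator PurZ is present, so *lomG* is transcribed.
So LomG is produced and active.
With repressor LomG bound, *lutQ* is not transcribed.
So LutQ is not produced.
No repressor is bound and PexX is active, so *fenJ* is transcribed.
→ *fenJ* is ON in B.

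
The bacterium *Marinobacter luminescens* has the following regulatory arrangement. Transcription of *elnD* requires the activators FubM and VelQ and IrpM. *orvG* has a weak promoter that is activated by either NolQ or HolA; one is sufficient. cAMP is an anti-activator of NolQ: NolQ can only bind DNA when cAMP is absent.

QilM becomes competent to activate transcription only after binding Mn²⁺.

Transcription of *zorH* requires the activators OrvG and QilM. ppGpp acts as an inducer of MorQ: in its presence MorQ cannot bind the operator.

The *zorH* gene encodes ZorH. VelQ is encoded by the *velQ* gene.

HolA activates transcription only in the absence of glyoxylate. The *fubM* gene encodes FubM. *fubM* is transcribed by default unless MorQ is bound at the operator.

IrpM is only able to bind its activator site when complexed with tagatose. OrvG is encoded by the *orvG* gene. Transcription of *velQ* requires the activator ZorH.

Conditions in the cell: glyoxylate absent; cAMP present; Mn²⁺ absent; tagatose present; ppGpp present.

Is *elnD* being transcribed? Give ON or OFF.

ppGpp is present, so MorQ is inactive.
With no repressor bound, *fubM* is transcribed.
So FubM is produced and active.
cAMP is present, so NolQ is inactive.
Glyoxylate is absent, so HolA is active.
Activator HolA is present, so *orvG* is transcribed.
So OrvG is produced and active.
Mn²⁺ is absent, so QilM is inactive.
Required activator QilM is absent, so *zorH* is not transcribed.
So ZorH is not produced.
Required activator ZorH is absent, so *velQ* is not transcribed.
So VelQ is not produced.
Tagatose is present, so IrpM is active.
Required activator VelQ is absent, so *elnD* is not transcribed.

OFF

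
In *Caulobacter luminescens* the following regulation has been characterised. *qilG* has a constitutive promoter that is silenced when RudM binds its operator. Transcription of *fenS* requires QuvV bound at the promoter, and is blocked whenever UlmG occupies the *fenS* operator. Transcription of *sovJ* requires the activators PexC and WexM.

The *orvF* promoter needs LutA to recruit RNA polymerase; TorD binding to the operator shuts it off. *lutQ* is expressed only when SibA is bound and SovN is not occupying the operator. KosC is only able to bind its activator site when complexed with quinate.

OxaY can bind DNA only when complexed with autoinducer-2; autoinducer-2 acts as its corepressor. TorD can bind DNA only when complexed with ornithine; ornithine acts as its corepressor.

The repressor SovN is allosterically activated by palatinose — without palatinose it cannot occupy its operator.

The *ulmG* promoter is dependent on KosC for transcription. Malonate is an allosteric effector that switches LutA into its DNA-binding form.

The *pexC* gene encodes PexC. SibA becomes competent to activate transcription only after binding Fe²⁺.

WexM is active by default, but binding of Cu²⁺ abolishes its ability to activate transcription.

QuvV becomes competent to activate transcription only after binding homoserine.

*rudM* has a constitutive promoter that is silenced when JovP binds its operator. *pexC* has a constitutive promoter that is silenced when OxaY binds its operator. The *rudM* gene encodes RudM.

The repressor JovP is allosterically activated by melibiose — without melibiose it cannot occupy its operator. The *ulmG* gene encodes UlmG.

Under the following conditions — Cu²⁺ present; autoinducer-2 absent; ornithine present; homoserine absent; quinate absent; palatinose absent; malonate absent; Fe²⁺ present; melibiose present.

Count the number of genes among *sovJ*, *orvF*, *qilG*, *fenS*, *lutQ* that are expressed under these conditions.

2

Autoinducer-2 is absent, so OxaY is inactive.
With no repressor bound, *pexC* is transcribed.
So PexC is produced and active.
Cu²⁺ is present, so WexM is inactive.
Required activator WexM is absent, so *sovJ* is not transcribed.
→ *sovJ* is OFF.
Ornithine is present, so TorD is active.
Malonate is absent, so LutA is inactive.
With repressor TorD bound, *orvF* is not transcribed.
→ *orvF* is OFF.
Melibiose is present, so JovP is active.
With repressor JovP bound, *rudM* is not transcribed.
So RudM is not produced.
With no repressor bound, *qilG* is transcribed.
→ *qilG* is ON.
Quinate is absent, so KosC is inactive.
Required activator KosC is absent, so *ulmG* is not transcribed.
So UlmG is not produced.
Homoserine is absent, so QuvV is inactive.
Required activator QuvV is absent, so *fenS* is not transcribed.
→ *fenS* is OFF.
Palatinose is absent, so SovN is inactive.
Fe²⁺ is present, so SibA is active.
No repressor is bound and SibA is active, so *lutQ* is transcribed.
→ *lutQ* is ON.
2 of the 5 genes are transcribed.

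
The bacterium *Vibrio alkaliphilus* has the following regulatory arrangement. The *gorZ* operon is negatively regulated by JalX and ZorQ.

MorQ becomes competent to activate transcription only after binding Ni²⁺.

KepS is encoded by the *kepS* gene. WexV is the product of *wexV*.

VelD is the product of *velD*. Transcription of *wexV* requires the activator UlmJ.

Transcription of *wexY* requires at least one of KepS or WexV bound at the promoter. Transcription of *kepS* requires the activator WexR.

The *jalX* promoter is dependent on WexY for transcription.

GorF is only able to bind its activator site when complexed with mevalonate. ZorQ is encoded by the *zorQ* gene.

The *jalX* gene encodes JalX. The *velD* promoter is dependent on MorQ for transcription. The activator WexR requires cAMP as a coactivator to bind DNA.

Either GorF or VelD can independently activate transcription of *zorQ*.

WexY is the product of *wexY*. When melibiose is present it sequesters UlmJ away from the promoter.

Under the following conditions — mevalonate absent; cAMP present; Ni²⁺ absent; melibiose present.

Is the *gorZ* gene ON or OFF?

OFF

cAMP is present, so WexR is active.
No repressor is bound and WexR is active, so *kepS* is transcribed.
So KepS is produced and active.
Melibiose is present, so UlmJ is inactive.
Required activator UlmJ is absent, so *wexV* is not transcribed.
So WexV is not produced.
Activator KepS is present, so *wexY* is transcribed.
So WexY is produced and active.
No repressor is bound and WexY is active, so *jalX* is transcribed.
So JalX is produced and active.
Mevalonate is absent, so GorF is inactive.
Ni²⁺ is absent, so MorQ is inactive.
Required activator MorQ is absent, so *velD* is not transcribed.
So VelD is not produced.
No activator is available at the *zorQ* promoter, so *zorQ* is not transcribed.
So ZorQ is not produced.
With repressor JalX bound, *gorZ* is not transcribed.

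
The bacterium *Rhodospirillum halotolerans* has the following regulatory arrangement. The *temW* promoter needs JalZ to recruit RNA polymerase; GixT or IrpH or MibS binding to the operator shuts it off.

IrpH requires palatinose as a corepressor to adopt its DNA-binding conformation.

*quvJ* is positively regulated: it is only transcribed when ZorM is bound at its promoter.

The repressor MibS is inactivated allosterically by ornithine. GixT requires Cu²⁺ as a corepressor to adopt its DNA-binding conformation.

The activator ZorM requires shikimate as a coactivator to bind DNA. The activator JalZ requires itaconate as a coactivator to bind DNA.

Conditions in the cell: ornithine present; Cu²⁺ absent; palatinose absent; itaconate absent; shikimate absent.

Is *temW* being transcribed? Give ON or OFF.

Cu²⁺ is absent, so GixT is inactive.
Palatinose is absent, so IrpH is inactive.
Ornithine is present, so MibS is inactive.
Itaconate is absent, so JalZ is inactive.
Required activator JalZ is absent, so *temW* is not transcribed.

OFF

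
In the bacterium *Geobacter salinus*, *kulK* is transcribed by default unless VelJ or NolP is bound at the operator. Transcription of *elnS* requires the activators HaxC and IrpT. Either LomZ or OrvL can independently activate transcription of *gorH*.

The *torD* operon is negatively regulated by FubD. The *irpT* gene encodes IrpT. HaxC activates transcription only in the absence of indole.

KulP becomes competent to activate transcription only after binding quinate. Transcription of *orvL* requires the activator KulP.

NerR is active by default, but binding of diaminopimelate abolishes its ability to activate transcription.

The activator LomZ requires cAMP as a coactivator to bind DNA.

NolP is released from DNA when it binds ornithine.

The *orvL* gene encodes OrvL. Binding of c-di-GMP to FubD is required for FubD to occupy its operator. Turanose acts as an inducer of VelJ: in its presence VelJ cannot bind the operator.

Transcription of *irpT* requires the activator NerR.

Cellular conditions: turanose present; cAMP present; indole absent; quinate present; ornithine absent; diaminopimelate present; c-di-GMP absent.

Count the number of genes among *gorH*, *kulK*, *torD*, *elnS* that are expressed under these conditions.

2

cAMP is present, so LomZ is active.
Quinate is present, so KulP is active.
No repressor is bound and KulP is active, so *orvL* is transcribed.
So OrvL is produced and active.
Activator LomZ is present, so *gorH* is transcribed.
→ *gorH* is ON.
Turanose is present, so VelJ is inactive.
Ornithine is absent, so NolP is active.
With repressor NolP bound, *kulK* is not transcribed.
→ *kulK* is OFF.
c-di-GMP is absent, so FubD is inactive.
With no repressor bound, *torD* is transcribed.
→ *torD* is ON.
Indole is absent, so HaxC is active.
Diaminopimelate is present, so NerR is inactive.
Required activator NerR is absent, so *irpT* is not transcribed.
So IrpT is not produced.
Required activator IrpT is absent, so *elnS* is not transcribed.
→ *elnS* is OFF.
2 of the 4 genes are transcribed.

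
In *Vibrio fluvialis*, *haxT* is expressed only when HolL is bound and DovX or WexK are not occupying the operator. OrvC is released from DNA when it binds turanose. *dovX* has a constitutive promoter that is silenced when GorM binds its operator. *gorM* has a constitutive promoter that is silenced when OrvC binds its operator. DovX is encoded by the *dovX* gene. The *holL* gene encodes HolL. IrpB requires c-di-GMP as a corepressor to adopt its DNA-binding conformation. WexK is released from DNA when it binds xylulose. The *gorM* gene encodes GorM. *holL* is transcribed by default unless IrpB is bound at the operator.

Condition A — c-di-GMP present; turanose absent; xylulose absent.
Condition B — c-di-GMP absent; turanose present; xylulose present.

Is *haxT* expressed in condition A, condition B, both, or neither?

Condition A:
c-di-GMP is present, so IrpB is active.
With repressor IrpB bound, *holL* is not transcribed.
So HolL is not produced.
Turanose is absent, so OrvC is active.
With repressor OrvC bound, *gorM* is not transcribed.
So GorM is not produced.
With no repressor bound, *dovX* is transcribed.
So DovX is produced and active.
Xylulose is absent, so WexK is active.
With repressor DovX bound, *haxT* is not transcribed.
→ *haxT* is OFF in A.
Condition B:
c-di-GMP is absent, so IrpB is inactive.
With no repressor bound, *holL* is transcribed.
So HolL is produced and active.
Turanose is present, so OrvC is inactive.
With no repressor bound, *gorM* is transcribed.
So GorM is produced and active.
With repressor GorM bound, *dovX* is not transcribed.
So DovX is not produced.
Xylulose is present, so WexK is inactive.
No repressor is bound and HolL is active, so *haxT* is transcribed.
→ *haxT* is ON in B.

B only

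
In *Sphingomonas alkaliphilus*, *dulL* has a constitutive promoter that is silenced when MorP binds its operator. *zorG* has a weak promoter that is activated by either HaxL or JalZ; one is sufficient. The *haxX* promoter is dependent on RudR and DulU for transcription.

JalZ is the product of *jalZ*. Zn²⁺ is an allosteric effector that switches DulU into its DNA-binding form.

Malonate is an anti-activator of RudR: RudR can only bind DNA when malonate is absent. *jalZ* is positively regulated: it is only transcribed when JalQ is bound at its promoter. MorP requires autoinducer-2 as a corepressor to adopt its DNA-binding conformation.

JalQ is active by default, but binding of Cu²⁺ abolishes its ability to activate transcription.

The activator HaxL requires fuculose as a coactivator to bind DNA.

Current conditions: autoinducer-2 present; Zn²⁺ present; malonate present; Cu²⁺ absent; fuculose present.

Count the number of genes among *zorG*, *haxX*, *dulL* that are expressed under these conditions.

1

Fuculose is present, so HaxL is active.
Cu²⁺ is absent, so JalQ is active.
No repressor is bound and JalQ is active, so *jalZ* is transcribed.
So JalZ is produced and active.
Activator HaxL is present, so *zorG* is transcribed.
→ *zorG* is ON.
Malonate is present, so RudR is inactive.
Zn²⁺ is present, so DulU is active.
Required activator RudR is absent, so *haxX* is not transcribed.
→ *haxX* is OFF.
Autoinducer-2 is present, so MorP is active.
With repressor MorP bound, *dulL* is not transcribed.
→ *dulL* is OFF.
1 of the 3 genes is transcribed.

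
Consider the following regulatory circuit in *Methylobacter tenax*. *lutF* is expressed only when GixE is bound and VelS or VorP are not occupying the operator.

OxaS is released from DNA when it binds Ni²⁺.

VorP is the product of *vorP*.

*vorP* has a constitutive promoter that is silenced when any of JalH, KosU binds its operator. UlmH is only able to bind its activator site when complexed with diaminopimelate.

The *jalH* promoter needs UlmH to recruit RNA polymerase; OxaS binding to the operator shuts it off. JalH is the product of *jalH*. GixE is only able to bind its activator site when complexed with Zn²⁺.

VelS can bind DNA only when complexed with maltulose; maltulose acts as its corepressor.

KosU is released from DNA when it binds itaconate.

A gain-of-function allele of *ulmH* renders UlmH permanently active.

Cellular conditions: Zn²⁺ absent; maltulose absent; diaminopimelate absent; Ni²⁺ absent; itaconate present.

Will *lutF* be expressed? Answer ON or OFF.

Maltulose is absent, so VelS is inactive.
Ni²⁺ is absent, so OxaS is active.
UlmH is constitutively active in this strain.
With repressor OxaS bound, *jalH* is not transcribed.
So JalH is not produced.
Itaconate is present, so KosU is inactive.
With no repressor bound, *vorP* is transcribed.
So VorP is produced and active.
Zn²⁺ is absent, so GixE is inactive.
With repressor VorP bound, *lutF* is not transcribed.

OFF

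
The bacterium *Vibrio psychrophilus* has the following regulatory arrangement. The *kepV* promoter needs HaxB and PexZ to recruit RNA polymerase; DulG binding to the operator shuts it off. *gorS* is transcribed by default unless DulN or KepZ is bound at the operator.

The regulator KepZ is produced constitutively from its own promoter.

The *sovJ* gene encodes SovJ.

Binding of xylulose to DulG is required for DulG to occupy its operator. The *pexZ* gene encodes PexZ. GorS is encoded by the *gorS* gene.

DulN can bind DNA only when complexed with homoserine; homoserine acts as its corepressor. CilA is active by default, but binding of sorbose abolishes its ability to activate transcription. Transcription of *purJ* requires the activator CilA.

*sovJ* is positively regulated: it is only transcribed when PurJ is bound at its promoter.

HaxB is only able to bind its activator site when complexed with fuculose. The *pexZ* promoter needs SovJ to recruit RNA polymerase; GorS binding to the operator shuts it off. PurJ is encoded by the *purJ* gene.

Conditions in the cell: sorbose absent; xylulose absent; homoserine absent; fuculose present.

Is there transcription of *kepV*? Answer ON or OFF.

Fuculose is present, so HaxB is active.
Xylulose is absent, so DulG is inactive.
Sorbose is absent, so CilA is active.
No repressor is bound and CilA is active, so *purJ* is transcribed.
So PurJ is produced and active.
No repressor is bound and PurJ is active, so *sovJ* is transcribed.
So SovJ is produced and active.
Homoserine is absent, so DulN is inactive.
KepZ is produced constitutively and is active.
With repressor KepZ bound, *gorS* is not transcribed.
So GorS is not produced.
No repressor is bound and SovJ is active, so *pexZ* is transcribed.
So PexZ is produced and active.
No repressor is bound and HaxB and PexZ are active, so *kepV* is transcribed.

ON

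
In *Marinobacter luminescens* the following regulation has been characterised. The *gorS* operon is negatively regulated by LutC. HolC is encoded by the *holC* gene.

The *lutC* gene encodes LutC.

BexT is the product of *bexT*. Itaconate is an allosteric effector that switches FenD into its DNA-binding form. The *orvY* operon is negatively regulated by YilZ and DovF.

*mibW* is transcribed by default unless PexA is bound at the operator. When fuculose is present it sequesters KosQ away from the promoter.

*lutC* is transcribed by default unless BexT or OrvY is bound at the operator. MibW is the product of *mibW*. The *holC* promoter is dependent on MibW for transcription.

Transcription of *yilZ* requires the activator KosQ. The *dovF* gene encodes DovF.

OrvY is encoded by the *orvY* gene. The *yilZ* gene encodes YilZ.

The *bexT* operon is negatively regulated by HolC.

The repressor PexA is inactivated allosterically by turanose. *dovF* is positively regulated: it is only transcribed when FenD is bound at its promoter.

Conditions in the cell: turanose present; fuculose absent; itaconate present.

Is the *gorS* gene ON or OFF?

Turanose is present, so PexA is inactive.
With no repressor bound, *mibW* is transcribed.
So MibW is produced and active.
No repressor is bound and MibW is active, so *holC* is transcribed.
So HolC is produced and active.
With repressor HolC bound, *bexT* is not transcribed.
So BexT is not produced.
Fuculose is absent, so KosQ is active.
No repressor is bound and KosQ is active, so *yilZ* is transcribed.
So YilZ is produced and active.
Itaconate is present, so FenD is active.
No repressor is bound and FenD is active, so *dovF* is transcribed.
So DovF is produced and active.
With repressor YilZ bound, *orvY* is not transcribed.
So OrvY is not produced.
With no repressor bound, *lutC* is transcribed.
So LutC is produced and active.
With repressor LutC bound, *gorS* is not transcribed.

OFF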